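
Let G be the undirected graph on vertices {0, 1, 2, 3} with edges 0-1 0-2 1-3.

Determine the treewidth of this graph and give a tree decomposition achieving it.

Each bag holds 2 vertices, so the decomposition has width 1, which upper-bounds the treewidth. Any graph with an edge has treewidth ≥ 1, and G has the edge 0–2. Hence tw(G) = 1 exactly.

Treewidth 1.
One such decomposition:
Bags: B1 = {0, 2}  B2 = {0, 1}  B3 = {1, 3}
Tree: B1–B2, B2–B3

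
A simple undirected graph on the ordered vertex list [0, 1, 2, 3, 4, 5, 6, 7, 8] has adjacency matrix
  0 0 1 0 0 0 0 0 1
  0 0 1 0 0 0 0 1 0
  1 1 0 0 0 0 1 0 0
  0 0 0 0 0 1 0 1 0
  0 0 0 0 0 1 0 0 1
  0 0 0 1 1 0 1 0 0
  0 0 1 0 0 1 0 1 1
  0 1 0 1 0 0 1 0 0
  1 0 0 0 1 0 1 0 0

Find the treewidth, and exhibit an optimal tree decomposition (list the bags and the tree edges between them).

Treewidth 3.
One optimal decomposition is:
Bags: B1 = {0, 2, 4, 8}  B2 = {2, 4, 6, 8}  B3 = {2, 4, 5, 6}  B4 = {1, 2, 5, 6}  B5 = {1, 5, 6, 7}  B6 = {1, 3, 5, 7}
Tree: B1–B2, B2–B3, B3–B4, B4–B5, B5–B6

Every bag has size at most 4, so the width is 4 − 1 = 3 and tw(G) ≤ 3. For the lower bound: the 4 vertex sets {0,4,8}, {2}, {6}, {1,3,5,7} are disjoint, each induces a connected subgraph, and every pair is joined by at least one edge of G. Contracting each set to a single vertex therefore yields K_{4} as a minor, and since treewidth is minor-monotone, tw(G) ≥ tw(K_{4}) = 3. The upper and lower bounds meet at 3, so that is the treewidth.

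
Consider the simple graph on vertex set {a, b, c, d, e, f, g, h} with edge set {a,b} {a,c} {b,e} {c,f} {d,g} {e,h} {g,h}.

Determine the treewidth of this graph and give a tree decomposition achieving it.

Treewidth 1.
One optimal decomposition is:
Bags: B1 = {c, f}  B2 = {a, c}  B3 = {a, b}  B4 = {b, e}  B5 = {e, h}  B6 = {g, h}  B7 = {d, g}
Tree: B1–B2, B2–B3, B3–B4, B4–B5, B5–B6, B6–B7

Each bag holds 2 vertices, so the decomposition has width 1, which upper-bounds the treewidth. Since G has at least one edge (e.g. f–c), it is not an edgeless graph, so tw(G) ≥ 1. The upper and lower bounds meet at 1, so that is the treewidth.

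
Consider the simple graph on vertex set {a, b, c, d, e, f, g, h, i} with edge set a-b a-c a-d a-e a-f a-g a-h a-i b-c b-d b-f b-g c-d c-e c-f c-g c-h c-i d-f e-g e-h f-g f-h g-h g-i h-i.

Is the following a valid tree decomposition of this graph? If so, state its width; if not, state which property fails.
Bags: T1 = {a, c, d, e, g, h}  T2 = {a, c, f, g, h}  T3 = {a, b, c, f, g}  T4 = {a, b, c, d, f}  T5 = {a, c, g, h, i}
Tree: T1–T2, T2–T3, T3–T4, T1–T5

A tree decomposition must satisfy three properties: every vertex lies in some bag; for every edge, both endpoints lie together in some bag; and for every vertex, the bags containing it form a connected subtree. Here bags containing vertex d are not connected in the tree, so the decomposition is invalid.

No — bags containing vertex d are not connected in the tree.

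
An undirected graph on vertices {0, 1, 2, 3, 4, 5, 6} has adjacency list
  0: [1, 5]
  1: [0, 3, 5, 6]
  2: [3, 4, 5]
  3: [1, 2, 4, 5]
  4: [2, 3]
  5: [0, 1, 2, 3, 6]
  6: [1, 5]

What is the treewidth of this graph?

2

A width-2 tree decomposition is:
Bags: B1 = {2, 3, 5}  B2 = {1, 3, 5}  B3 = {2, 3, 4}  B4 = {0, 1, 5}  B5 = {1, 5, 6}
Tree: B1–B2, B1–B3, B2–B4, B2–B5
The largest bag has 3 vertices, giving width 2; this decomposition certifies tw(G) ≤ 2. Conversely, {2, 3, 4} is a clique of size 3, and the vertices of any clique must share a bag in every tree decomposition; so some bag has ≥ 3 vertices and tw(G) ≥ 2. Therefore the treewidth is 2.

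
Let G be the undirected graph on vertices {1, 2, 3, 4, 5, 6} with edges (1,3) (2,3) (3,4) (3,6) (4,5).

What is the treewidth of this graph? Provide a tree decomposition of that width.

Treewidth 1.
One optimal decomposition is:
Bags: B1 = {3, 4}  B2 = {1, 3}  B3 = {4, 5}  B4 = {3, 6}  B5 = {2, 3}
Tree: B1–B2, B1–B3, B2–B4, B1–B5

Each bag holds 2 vertices, so the decomposition has width 1, which upper-bounds the treewidth. Any graph with an edge has treewidth ≥ 1, and G has the edge 4–3. Hence tw(G) = 1 exactly.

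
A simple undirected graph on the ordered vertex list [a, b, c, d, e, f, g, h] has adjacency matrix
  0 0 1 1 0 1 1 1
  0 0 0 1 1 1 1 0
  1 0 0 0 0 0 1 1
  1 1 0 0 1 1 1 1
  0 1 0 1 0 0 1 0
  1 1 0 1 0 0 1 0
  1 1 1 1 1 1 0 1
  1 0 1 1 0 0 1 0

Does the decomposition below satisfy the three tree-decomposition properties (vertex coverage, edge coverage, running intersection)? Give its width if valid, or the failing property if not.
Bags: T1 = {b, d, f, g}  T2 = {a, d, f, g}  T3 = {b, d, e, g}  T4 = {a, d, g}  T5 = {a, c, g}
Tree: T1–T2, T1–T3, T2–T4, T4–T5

A tree decomposition must satisfy three properties: every vertex lies in some bag; for every edge, both endpoints lie together in some bag; and for every vertex, the bags containing it form a connected subtree. Here vertex h appears in no bag, so the decomposition is invalid.

No — vertex h appears in no bag.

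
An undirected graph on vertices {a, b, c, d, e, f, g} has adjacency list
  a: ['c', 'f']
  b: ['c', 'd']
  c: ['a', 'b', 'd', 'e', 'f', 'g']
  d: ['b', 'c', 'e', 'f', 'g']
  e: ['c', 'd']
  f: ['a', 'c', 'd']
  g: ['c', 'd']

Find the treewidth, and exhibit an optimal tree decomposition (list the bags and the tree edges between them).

Treewidth 2.
One optimal decomposition is:
Bags: B1 = {c, d, e}  B2 = {b, c, d}  B3 = {c, d, f}  B4 = {c, d, g}  B5 = {a, c, f}
Tree: B1–B2, B2–B3, B1–B4, B3–B5

Each bag holds 3 vertices, so the decomposition has width 2, which upper-bounds the treewidth. On the other hand G contains the 3-clique {c, d, g}. A clique must lie in a single bag of any decomposition, so no decomposition can have width below 2. The upper and lower bounds meet at 2, so that is the treewidth.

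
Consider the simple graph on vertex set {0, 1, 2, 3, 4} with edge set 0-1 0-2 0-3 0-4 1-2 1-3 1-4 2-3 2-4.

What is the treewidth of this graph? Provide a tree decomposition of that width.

Each bag holds 4 vertices, so the decomposition has width 3, which upper-bounds the treewidth. Conversely, {0, 1, 2, 3} is a clique of size 4, and the vertices of any clique must share a bag in every tree decomposition; so some bag has ≥ 4 vertices and tw(G) ≥ 3. Hence tw(G) = 3 exactly.

Treewidth 3.
One optimal decomposition is:
Bags: B1 = {0, 1, 2, 4}  B2 = {0, 1, 2, 3}
Tree: B1–B2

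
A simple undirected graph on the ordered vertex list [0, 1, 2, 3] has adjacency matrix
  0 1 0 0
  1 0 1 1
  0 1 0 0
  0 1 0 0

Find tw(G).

1

A width-1 tree decomposition is:
Bags: B1 = {1, 2}  B2 = {0, 1}  B3 = {1, 3}
Tree: B1–B2, B1–B3
The largest bag has 2 vertices, giving width 1; this decomposition certifies tw(G) ≤ 1. Any graph with an edge has treewidth ≥ 1, and G has the edge 1–2. Combining the bounds, tw(G) = 1.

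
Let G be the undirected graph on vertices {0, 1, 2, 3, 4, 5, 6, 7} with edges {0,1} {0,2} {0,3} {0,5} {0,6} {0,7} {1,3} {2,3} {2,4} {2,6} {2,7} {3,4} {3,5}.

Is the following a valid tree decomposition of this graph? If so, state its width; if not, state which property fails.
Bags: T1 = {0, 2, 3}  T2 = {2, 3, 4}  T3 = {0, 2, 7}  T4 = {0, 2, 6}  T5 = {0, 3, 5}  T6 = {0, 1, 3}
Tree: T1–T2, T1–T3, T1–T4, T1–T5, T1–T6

Yes; width 2.

Vertex coverage: the bags together contain {0, 1, 2, 3, 4, 5, 6, 7}, the full vertex set. Edge coverage: each edge of G has both endpoints in at least one bag. Running intersection: for every vertex, the bags containing it form a connected subtree. All three properties hold, so this is a valid tree decomposition of width max|bag| − 1 = 2, and hence tw(G) ≤ 2.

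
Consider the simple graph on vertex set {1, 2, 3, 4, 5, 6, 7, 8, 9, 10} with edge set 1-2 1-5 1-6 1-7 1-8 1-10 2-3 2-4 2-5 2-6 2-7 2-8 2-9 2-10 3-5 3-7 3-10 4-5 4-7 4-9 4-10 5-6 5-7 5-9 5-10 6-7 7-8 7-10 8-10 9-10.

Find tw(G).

4

A width-4 tree decomposition is:
Bags: B1 = {1, 2, 5, 7, 10}  B2 = {2, 3, 5, 7, 10}  B3 = {1, 2, 5, 6, 7}  B4 = {2, 4, 5, 7, 10}  B5 = {1, 2, 7, 8, 10}  B6 = {2, 4, 5, 9, 10}
Tree: B1–B2, B1–B3, B1–B4, B1–B5, B4–B6
Every bag has size at most 5, so the width is 5 − 1 = 4 and tw(G) ≤ 4. For the lower bound, the 5 vertices {1, 2, 7, 8, 10} are pairwise adjacent, and any tree decomposition puts a clique entirely inside one bag — forcing width ≥ 4. Hence tw(G) = 4 exactly.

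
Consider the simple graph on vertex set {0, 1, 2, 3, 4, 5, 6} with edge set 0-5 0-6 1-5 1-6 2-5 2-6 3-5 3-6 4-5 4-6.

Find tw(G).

A width-2 tree decomposition is:
Bags: B1 = {4, 5, 6}  B2 = {3, 5, 6}  B3 = {2, 5, 6}  B4 = {1, 5, 6}  B5 = {0, 5, 6}
Tree: B1–B2, B2–B3, B3–B4, B4–B5
Each bag holds 3 vertices, so the decomposition has width 2, which upper-bounds the treewidth. For the lower bound, G contains the cycle 5–4–6–3–5, so G is not a forest; only forests have treewidth ≤ 1, hence tw(G) ≥ 2. Therefore the treewidth is 2.

2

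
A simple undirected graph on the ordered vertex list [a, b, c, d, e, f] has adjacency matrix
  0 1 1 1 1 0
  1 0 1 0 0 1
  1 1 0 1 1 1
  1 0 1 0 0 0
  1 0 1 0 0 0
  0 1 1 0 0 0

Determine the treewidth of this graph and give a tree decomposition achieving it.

Treewidth 2.
One such decomposition:
Bags: B1 = {a, c, d}  B2 = {a, c, e}  B3 = {a, b, c}  B4 = {b, c, f}
Tree: B1–B2, B2–B3, B3–B4

The largest bag has 3 vertices, giving width 2; this decomposition certifies tw(G) ≤ 2. Conversely, {a, c, d} is a clique of size 3, and the vertices of any clique must share a bag in every tree decomposition; so some bag has ≥ 3 vertices and tw(G) ≥ 2. Hence tw(G) = 2 exactly.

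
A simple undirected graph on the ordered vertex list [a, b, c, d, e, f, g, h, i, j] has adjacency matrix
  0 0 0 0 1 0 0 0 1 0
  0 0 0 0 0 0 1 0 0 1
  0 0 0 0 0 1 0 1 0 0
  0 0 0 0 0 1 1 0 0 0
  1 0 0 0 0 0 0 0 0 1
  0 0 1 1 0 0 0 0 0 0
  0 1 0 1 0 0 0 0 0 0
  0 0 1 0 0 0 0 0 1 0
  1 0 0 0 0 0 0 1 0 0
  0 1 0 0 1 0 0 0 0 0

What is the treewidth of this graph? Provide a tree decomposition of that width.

Treewidth 2.
One optimal decomposition is:
Bags: B1 = {b, d, g}  B2 = {b, d, f}  B3 = {b, c, f}  B4 = {b, c, h}  B5 = {b, h, i}  B6 = {a, b, i}  B7 = {a, b, e}  B8 = {b, e, j}
Tree: B1–B2, B2–B3, B3–B4, B4–B5, B5–B6, B6–B7, B7–B8

The largest bag has 3 vertices, giving width 2; this decomposition certifies tw(G) ≤ 2. For the lower bound, G contains the cycle b–g–d–f–c–h–i–a–e–j–b, so G is not a forest; only forests have treewidth ≤ 1, hence tw(G) ≥ 2. Hence tw(G) = 2 exactly.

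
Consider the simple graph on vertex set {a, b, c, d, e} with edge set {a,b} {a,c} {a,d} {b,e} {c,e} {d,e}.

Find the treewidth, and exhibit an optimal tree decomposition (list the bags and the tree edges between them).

Treewidth 2.
One such decomposition:
Bags: B1 = {a, d, e}  B2 = {a, b, e}  B3 = {a, c, e}
Tree: B1–B2, B2–B3

Each bag holds 3 vertices, so the decomposition has width 2, which upper-bounds the treewidth. Since d–e–b–a–d is a cycle in G, G is not acyclic. Forests are exactly the graphs of treewidth ≤ 1, so tw(G) ≥ 2. Combining the bounds, tw(G) = 2.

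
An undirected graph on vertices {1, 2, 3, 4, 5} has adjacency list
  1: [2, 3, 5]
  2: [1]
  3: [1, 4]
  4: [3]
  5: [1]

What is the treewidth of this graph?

A width-1 tree decomposition is:
Bags: B1 = {1, 3}  B2 = {3, 4}  B3 = {1, 2}  B4 = {1, 5}
Tree: B1–B2, B1–B3, B3–B4
The largest bag has 2 vertices, giving width 1; this decomposition certifies tw(G) ≤ 1. Since G has at least one edge (e.g. 3–1), it is not an edgeless graph, so tw(G) ≥ 1. Therefore the treewidth is 1.

1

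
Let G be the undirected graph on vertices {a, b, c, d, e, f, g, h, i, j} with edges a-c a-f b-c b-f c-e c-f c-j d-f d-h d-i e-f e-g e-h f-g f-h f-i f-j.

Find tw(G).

A width-2 tree decomposition is:
Bags: B1 = {b, c, f}  B2 = {c, e, f}  B3 = {e, f, h}  B4 = {d, f, h}  B5 = {a, c, f}  B6 = {e, f, g}  B7 = {c, f, j}  B8 = {d, f, i}
Tree: B1–B2, B2–B3, B3–B4, B1–B5, B2–B6, B2–B7, B4–B8
The largest bag has 3 vertices, giving width 2; this decomposition certifies tw(G) ≤ 2. For the lower bound, the 3 vertices {d, f, h} are pairwise adjacent, and any tree decomposition puts a clique entirely inside one bag — forcing width ≥ 2. The upper and lower bounds meet at 2, so that is the treewidth.

2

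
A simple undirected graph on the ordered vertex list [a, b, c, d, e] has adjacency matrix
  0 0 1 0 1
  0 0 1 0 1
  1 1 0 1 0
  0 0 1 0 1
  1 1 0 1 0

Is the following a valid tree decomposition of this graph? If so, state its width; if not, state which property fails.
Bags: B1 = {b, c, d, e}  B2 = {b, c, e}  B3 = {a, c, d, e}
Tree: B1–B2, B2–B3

A tree decomposition must satisfy three properties: every vertex lies in some bag; for every edge, both endpoints lie together in some bag; and for every vertex, the bags containing it form a connected subtree. Here bags containing vertex d are not connected in the tree, so the decomposition is invalid.

No — bags containing vertex d are not connected in the tree.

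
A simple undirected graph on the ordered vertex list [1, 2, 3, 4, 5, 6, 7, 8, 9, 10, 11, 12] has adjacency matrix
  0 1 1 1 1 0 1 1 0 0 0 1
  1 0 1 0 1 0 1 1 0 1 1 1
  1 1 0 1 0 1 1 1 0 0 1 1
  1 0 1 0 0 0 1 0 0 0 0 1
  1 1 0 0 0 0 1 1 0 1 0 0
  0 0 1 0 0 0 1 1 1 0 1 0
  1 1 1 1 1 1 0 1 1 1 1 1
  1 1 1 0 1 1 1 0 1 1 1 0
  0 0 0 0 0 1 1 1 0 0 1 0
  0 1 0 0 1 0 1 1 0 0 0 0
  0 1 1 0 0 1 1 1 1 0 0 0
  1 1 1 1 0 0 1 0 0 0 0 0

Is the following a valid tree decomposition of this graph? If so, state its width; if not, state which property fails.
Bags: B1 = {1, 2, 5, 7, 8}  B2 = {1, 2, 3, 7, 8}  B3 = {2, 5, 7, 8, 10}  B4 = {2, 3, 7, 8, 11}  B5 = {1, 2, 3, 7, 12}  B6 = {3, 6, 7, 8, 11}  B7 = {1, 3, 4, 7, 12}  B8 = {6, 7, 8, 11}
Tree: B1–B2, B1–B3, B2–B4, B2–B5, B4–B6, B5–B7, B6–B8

A tree decomposition must satisfy three properties: every vertex lies in some bag; for every edge, both endpoints lie together in some bag; and for every vertex, the bags containing it form a connected subtree. Here vertex 9 appears in no bag, so the decomposition is invalid.

No — vertex 9 appears in no bag.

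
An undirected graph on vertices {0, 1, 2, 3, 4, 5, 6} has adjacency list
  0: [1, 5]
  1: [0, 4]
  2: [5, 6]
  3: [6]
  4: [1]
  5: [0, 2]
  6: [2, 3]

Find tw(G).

1

A width-1 tree decomposition is:
Bags: B1 = {3, 6}  B2 = {2, 6}  B3 = {2, 5}  B4 = {0, 5}  B5 = {0, 1}  B6 = {1, 4}
Tree: B1–B2, B2–B3, B3–B4, B4–B5, B5–B6
The largest bag has 2 vertices, giving width 1; this decomposition certifies tw(G) ≤ 1. Any graph with an edge has treewidth ≥ 1, and G has the edge 3–6. Therefore the treewidth is 1.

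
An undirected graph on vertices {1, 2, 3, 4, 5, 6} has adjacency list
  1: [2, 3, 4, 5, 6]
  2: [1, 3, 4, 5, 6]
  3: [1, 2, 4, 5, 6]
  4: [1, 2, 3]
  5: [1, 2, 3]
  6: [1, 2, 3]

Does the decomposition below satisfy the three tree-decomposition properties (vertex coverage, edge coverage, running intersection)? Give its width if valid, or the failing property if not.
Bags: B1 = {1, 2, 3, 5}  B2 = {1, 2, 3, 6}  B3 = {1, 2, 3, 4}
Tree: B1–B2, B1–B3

Vertex coverage: the bags together contain {1, 2, 3, 4, 5, 6}, the full vertex set. Edge coverage: each edge of G has both endpoints in at least one bag. Running intersection: for every vertex, the bags containing it form a connected subtree. All three properties hold, so this is a valid tree decomposition of width max|bag| − 1 = 3, and hence tw(G) ≤ 3.

Yes; width 3.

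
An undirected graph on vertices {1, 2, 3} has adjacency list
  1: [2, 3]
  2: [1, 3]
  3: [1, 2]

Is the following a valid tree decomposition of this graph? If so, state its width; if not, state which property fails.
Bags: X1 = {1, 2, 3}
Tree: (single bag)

Yes; width 2.

Every vertex of G appears in some bag (union = {1, 2, 3}); every edge is covered by a bag; and for each vertex v the set of bags containing v is connected in the bag tree. The decomposition is therefore valid. The largest bag has 3 vertices, so the width is 2.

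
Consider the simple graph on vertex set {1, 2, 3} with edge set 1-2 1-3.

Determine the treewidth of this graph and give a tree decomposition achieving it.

Treewidth 1.
One such decomposition:
Bags: B1 = {1, 3}  B2 = {1, 2}
Tree: B1–B2

The largest bag has 2 vertices, giving width 1; this decomposition certifies tw(G) ≤ 1. G has an edge, so its treewidth is at least 1. The upper and lower bounds meet at 1, so that is the treewidth.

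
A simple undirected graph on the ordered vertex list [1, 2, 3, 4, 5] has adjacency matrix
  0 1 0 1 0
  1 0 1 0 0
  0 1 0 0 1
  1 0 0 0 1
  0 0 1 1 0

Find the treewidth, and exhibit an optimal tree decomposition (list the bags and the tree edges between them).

Treewidth 2.
One such decomposition:
Bags: B1 = {1, 2, 3}  B2 = {1, 3, 4}  B3 = {3, 4, 5}
Tree: B1–B2, B2–B3

The largest bag has 3 vertices, giving width 2; this decomposition certifies tw(G) ≤ 2. For the lower bound, G contains the cycle 3–2–1–4–5–3, so G is not a forest; only forests have treewidth ≤ 1, hence tw(G) ≥ 2. The upper and lower bounds meet at 2, so that is the treewidth.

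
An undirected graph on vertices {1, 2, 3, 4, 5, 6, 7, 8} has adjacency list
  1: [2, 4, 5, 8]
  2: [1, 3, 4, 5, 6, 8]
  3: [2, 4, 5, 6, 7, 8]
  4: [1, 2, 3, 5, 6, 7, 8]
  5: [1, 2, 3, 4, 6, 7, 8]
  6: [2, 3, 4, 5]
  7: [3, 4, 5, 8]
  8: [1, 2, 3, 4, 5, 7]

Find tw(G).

4

A width-4 tree decomposition is:
Bags: B1 = {2, 3, 4, 5, 6}  B2 = {2, 3, 4, 5, 8}  B3 = {3, 4, 5, 7, 8}  B4 = {1, 2, 4, 5, 8}
Tree: B1–B2, B2–B3, B2–B4
Every bag has size at most 5, so the width is 5 − 1 = 4 and tw(G) ≤ 4. On the other hand G contains the 5-clique {1, 2, 4, 5, 8}. A clique must lie in a single bag of any decomposition, so no decomposition can have width below 4. Therefore the treewidth is 4.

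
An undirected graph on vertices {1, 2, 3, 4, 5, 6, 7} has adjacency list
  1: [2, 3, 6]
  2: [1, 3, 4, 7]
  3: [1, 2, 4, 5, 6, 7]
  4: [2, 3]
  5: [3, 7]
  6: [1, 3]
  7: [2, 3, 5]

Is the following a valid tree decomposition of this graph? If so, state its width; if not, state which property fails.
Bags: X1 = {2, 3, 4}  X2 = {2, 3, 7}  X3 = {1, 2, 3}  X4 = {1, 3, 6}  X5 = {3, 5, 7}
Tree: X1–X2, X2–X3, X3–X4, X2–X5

Yes; width 2.

Every vertex of G appears in some bag (union = {1, 2, 3, 4, 5, 6, 7}); every edge is covered by a bag; and for each vertex v the set of bags containing v is connected in the bag tree. The decomposition is therefore valid. The largest bag has 3 vertices, so the width is 2.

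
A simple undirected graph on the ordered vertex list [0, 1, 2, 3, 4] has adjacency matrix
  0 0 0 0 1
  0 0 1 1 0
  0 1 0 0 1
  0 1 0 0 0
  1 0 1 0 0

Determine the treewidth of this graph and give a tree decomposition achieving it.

Treewidth 1.
One such decomposition:
Bags: B1 = {1, 3}  B2 = {1, 2}  B3 = {2, 4}  B4 = {0, 4}
Tree: B1–B2, B2–B3, B3–B4

The largest bag has 2 vertices, giving width 1; this decomposition certifies tw(G) ≤ 1. Any graph with an edge has treewidth ≥ 1, and G has the edge 3–1. Hence tw(G) = 1 exactly.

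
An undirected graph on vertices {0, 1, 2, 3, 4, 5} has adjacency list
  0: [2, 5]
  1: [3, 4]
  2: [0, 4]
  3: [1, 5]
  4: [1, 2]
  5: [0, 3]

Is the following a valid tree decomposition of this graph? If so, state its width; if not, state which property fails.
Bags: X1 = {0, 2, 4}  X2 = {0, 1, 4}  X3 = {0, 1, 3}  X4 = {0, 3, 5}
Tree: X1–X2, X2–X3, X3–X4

Yes; width 2.

Checking the three conditions: (i) the bags cover all of {0, 1, 2, 3, 4, 5}; (ii) for each edge, some bag contains both endpoints; (iii) the bags containing any fixed vertex form a subtree. All hold, so the decomposition is valid with width 3 − 1 = 2.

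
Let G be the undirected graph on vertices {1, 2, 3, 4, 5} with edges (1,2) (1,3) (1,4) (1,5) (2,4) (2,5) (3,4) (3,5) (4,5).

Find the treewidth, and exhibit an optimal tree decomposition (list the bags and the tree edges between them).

Treewidth 3.
One such decomposition:
Bags: B1 = {1, 2, 4, 5}  B2 = {1, 3, 4, 5}
Tree: B1–B2

The largest bag has 4 vertices, giving width 3; this decomposition certifies tw(G) ≤ 3. Conversely, {1, 2, 4, 5} is a clique of size 4, and the vertices of any clique must share a bag in every tree decomposition; so some bag has ≥ 4 vertices and tw(G) ≥ 3. Hence tw(G) = 3 exactly.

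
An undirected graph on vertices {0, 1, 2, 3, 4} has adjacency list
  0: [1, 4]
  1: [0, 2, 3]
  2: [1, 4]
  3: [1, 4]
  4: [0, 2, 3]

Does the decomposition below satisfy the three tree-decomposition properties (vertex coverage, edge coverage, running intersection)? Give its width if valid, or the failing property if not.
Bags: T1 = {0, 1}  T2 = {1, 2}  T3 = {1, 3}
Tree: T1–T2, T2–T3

A tree decomposition must satisfy three properties: every vertex lies in some bag; for every edge, both endpoints lie together in some bag; and for every vertex, the bags containing it form a connected subtree. Here vertex 4 appears in no bag, so the decomposition is invalid.

No — vertex 4 appears in no bag.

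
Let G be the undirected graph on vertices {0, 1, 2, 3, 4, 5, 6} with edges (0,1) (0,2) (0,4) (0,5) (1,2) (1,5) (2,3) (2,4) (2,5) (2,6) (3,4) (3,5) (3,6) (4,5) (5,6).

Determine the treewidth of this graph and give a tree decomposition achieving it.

Treewidth 3.
Bags: B1 = {0, 2, 4, 5}  B2 = {2, 3, 4, 5}  B3 = {2, 3, 5, 6}  B4 = {0, 1, 2, 5}
Tree: B1–B2, B2–B3, B1–B4

Every bag has size at most 4, so the width is 4 − 1 = 3 and tw(G) ≤ 3. Conversely, {0, 1, 2, 5} is a clique of size 4, and the vertices of any clique must share a bag in every tree decomposition; so some bag has ≥ 4 vertices and tw(G) ≥ 3. Combining the bounds, tw(G) = 3.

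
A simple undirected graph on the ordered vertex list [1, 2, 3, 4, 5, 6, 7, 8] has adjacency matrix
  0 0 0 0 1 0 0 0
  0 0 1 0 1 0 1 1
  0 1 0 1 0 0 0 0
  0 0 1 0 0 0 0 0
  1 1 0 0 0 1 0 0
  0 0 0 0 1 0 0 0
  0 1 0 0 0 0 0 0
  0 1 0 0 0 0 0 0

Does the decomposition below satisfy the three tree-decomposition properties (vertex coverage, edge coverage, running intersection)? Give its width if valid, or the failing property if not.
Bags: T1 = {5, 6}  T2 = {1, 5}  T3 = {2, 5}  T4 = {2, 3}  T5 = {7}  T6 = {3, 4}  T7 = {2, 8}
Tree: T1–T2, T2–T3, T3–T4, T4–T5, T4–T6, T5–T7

A tree decomposition must satisfy three properties: every vertex lies in some bag; for every edge, both endpoints lie together in some bag; and for every vertex, the bags containing it form a connected subtree. Here edge (2,7) lies in no bag, so the decomposition is invalid.

No — edge (2,7) lies in no bag.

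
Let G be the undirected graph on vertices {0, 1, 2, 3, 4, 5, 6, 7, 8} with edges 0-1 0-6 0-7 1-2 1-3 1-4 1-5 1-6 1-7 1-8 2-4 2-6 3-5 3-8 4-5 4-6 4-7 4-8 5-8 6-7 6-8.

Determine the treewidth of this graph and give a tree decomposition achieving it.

Treewidth 3.
Bags: B1 = {1, 4, 6, 8}  B2 = {1, 2, 4, 6}  B3 = {1, 4, 6, 7}  B4 = {1, 4, 5, 8}  B5 = {0, 1, 6, 7}  B6 = {1, 3, 5, 8}
Tree: B1–B2, B2–B3, B1–B4, B3–B5, B4–B6

Every bag has size at most 4, so the width is 4 − 1 = 3 and tw(G) ≤ 3. Conversely, {0, 1, 6, 7} is a clique of size 4, and the vertices of any clique must share a bag in every tree decomposition; so some bag has ≥ 4 vertices and tw(G) ≥ 3. Therefore the treewidth is 3.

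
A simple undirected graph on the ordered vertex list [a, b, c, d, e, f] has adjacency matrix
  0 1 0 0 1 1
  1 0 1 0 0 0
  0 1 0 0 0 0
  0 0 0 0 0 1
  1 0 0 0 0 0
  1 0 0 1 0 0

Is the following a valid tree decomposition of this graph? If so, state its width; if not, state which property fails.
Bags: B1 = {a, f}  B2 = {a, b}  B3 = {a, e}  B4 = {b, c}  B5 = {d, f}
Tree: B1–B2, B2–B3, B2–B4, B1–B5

Vertex coverage: the bags together contain {a, b, c, d, e, f}, the full vertex set. Edge coverage: each edge of G has both endpoints in at least one bag. Running intersection: for every vertex, the bags containing it form a connected subtree. All three properties hold, so this is a valid tree decomposition of width max|bag| − 1 = 1, and hence tw(G) ≤ 1.

Yes; width 1.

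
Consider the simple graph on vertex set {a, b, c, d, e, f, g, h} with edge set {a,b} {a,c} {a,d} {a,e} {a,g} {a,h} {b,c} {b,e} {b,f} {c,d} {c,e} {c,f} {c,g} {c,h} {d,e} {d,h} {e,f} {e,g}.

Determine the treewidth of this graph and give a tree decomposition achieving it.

Treewidth 3.
One optimal decomposition is:
Bags: B1 = {a, c, e, g}  B2 = {a, c, d, e}  B3 = {a, c, d, h}  B4 = {a, b, c, e}  B5 = {b, c, e, f}
Tree: B1–B2, B2–B3, B1–B4, B4–B5

Every bag has size at most 4, so the width is 4 − 1 = 3 and tw(G) ≤ 3. For the lower bound, the 4 vertices {a, c, d, e} are pairwise adjacent, and any tree decomposition puts a clique entirely inside one bag — forcing width ≥ 3. Hence tw(G) = 3 exactly.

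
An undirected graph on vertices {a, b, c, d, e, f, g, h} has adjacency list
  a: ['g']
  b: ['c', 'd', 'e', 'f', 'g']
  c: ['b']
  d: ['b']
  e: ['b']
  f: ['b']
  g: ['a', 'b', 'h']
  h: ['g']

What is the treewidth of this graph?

A width-1 tree decomposition is:
Bags: B1 = {b, g}  B2 = {a, g}  B3 = {b, c}  B4 = {b, e}  B5 = {g, h}  B6 = {b, f}  B7 = {b, d}
Tree: B1–B2, B1–B3, B3–B4, B2–B5, B4–B6, B1–B7
Every bag has size at most 2, so the width is 2 − 1 = 1 and tw(G) ≤ 1. Since G has at least one edge (e.g. b–g), it is not an edgeless graph, so tw(G) ≥ 1. Combining the bounds, tw(G) = 1.

1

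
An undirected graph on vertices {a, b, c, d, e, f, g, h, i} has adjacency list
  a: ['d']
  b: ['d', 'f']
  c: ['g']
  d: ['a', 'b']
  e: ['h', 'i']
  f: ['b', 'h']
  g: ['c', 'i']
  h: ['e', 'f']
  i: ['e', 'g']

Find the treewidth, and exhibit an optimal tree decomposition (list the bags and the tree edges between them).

Every bag has size at most 2, so the width is 2 − 1 = 1 and tw(G) ≤ 1. Since G has at least one edge (e.g. c–g), it is not an edgeless graph, so tw(G) ≥ 1. Combining the bounds, tw(G) = 1.

Treewidth 1.
One optimal decomposition is:
Bags: B1 = {c, g}  B2 = {g, i}  B3 = {e, i}  B4 = {e, h}  B5 = {f, h}  B6 = {b, f}  B7 = {b, d}  B8 = {a, d}
Tree: B1–B2, B2–B3, B3–B4, B4–B5, B5–B6, B6–B7, B7–B8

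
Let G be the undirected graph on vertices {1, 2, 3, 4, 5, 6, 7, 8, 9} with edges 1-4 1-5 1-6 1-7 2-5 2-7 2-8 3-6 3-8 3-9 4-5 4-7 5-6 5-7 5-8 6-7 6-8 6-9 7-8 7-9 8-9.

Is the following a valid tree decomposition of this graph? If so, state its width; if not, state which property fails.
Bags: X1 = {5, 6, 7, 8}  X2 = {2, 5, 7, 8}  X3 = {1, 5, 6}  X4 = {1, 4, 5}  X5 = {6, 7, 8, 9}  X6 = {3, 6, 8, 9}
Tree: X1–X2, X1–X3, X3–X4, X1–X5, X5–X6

A tree decomposition must satisfy three properties: every vertex lies in some bag; for every edge, both endpoints lie together in some bag; and for every vertex, the bags containing it form a connected subtree. Here edge (7,1) lies in no bag, so the decomposition is invalid.

No — edge (7,1) lies in no bag.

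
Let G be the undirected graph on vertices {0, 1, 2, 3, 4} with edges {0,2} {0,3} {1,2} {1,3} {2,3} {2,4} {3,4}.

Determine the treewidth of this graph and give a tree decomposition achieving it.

Treewidth 2.
One such decomposition:
Bags: B1 = {1, 2, 3}  B2 = {0, 2, 3}  B3 = {2, 3, 4}
Tree: B1–B2, B1–B3

Each bag holds 3 vertices, so the decomposition has width 2, which upper-bounds the treewidth. On the other hand G contains the 3-clique {0, 2, 3}. A clique must lie in a single bag of any decomposition, so no decomposition can have width below 2. Combining the bounds, tw(G) = 2.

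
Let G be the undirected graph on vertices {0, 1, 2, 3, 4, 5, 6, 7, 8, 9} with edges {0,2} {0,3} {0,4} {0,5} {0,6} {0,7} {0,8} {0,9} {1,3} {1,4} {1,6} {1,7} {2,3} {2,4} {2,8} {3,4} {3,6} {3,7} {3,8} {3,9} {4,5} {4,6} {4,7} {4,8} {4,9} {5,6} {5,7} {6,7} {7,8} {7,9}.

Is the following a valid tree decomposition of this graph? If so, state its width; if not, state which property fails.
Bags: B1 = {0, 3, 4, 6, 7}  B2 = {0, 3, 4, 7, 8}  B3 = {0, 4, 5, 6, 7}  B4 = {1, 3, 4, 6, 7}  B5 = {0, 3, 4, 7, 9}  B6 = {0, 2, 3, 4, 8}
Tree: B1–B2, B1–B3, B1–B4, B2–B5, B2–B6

Checking the three conditions: (i) the bags cover all of {0, 1, 2, 3, 4, 5, 6, 7, 8, 9}; (ii) for each edge, some bag contains both endpoints; (iii) the bags containing any fixed vertex form a subtree. All hold, so the decomposition is valid with width 5 − 1 = 4.

Yes; width 4.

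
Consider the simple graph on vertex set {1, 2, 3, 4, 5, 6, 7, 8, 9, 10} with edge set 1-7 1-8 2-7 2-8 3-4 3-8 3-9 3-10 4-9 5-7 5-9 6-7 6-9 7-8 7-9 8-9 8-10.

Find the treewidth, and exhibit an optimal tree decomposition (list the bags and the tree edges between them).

Treewidth 2.
Bags: B1 = {7, 8, 9}  B2 = {5, 7, 9}  B3 = {3, 8, 9}  B4 = {2, 7, 8}  B5 = {3, 8, 10}  B6 = {6, 7, 9}  B7 = {1, 7, 8}  B8 = {3, 4, 9}
Tree: B1–B2, B1–B3, B1–B4, B3–B5, B1–B6, B4–B7, B3–B8

Each bag holds 3 vertices, so the decomposition has width 2, which upper-bounds the treewidth. Conversely, {3, 8, 10} is a clique of size 3, and the vertices of any clique must share a bag in every tree decomposition; so some bag has ≥ 3 vertices and tw(G) ≥ 2. Hence tw(G) = 2 exactly.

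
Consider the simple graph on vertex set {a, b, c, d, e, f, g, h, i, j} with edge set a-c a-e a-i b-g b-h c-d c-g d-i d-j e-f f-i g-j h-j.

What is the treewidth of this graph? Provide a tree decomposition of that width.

The largest bag has 3 vertices, giving width 2; this decomposition certifies tw(G) ≤ 2. The edges f–e–a–i–f form a cycle, so G is not a tree and its treewidth is at least 2. Combining the bounds, tw(G) = 2.

Treewidth 2.
One such decomposition:
Bags: B1 = {e, f, i}  B2 = {a, e, i}  B3 = {a, d, i}  B4 = {a, c, d}  B5 = {c, d, j}  B6 = {c, g, j}  B7 = {g, h, j}  B8 = {b, g, h}
Tree: B1–B2, B2–B3, B3–B4, B4–B5, B5–B6, B6–B7, B7–B8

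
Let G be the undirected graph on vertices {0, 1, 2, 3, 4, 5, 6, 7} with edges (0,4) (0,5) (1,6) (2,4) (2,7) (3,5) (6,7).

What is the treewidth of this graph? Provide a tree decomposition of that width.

Each bag holds 2 vertices, so the decomposition has width 1, which upper-bounds the treewidth. Any graph with an edge has treewidth ≥ 1, and G has the edge 3–5. Combining the bounds, tw(G) = 1.

Treewidth 1.
One optimal decomposition is:
Bags: B1 = {3, 5}  B2 = {0, 5}  B3 = {0, 4}  B4 = {2, 4}  B5 = {2, 7}  B6 = {6, 7}  B7 = {1, 6}
Tree: B1–B2, B2–B3, B3–B4, B4–B5, B5–B6, B6–B7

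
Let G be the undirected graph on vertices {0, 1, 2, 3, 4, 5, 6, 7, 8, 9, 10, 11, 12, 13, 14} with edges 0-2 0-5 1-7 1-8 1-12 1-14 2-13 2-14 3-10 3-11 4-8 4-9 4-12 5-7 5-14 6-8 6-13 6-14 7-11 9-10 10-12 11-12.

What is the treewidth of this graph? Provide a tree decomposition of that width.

The largest bag has 4 vertices, giving width 3; this decomposition certifies tw(G) ≤ 3. For the lower bound: the 4 vertex sets {0,2,13}, {5}, {14}, {1,6,7,8} are disjoint, each induces a connected subgraph, and every pair is joined by at least one edge of G. Contracting each set to a single vertex therefore yields K_{4} as a minor, and since treewidth is minor-monotone, tw(G) ≥ tw(K_{4}) = 3. Combining the bounds, tw(G) = 3.

Treewidth 3.
One such decomposition:
Bags: B1 = {0, 2, 5, 13}  B2 = {2, 5, 13, 14}  B3 = {5, 6, 13, 14}  B4 = {5, 6, 7, 14}  B5 = {1, 6, 7, 14}  B6 = {1, 6, 7, 8}  B7 = {1, 7, 8, 11}  B8 = {1, 8, 11, 12}  B9 = {4, 8, 11, 12}  B10 = {3, 4, 11, 12}  B11 = {3, 4, 10, 12}  B12 = {3, 4, 9, 10}
Tree: B1–B2, B2–B3, B3–B4, B4–B5, B5–B6, B6–B7, B7–B8, B8–B9, B9–B10, B10–B11, B11–B12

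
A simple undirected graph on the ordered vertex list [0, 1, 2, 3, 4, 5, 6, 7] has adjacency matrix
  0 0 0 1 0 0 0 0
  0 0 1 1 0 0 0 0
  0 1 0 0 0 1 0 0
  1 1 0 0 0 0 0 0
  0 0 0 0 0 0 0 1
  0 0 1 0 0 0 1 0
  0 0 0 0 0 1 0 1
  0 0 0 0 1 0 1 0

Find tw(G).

1

A width-1 tree decomposition is:
Bags: B1 = {4, 7}  B2 = {6, 7}  B3 = {5, 6}  B4 = {2, 5}  B5 = {1, 2}  B6 = {1, 3}  B7 = {0, 3}
Tree: B1–B2, B2–B3, B3–B4, B4–B5, B5–B6, B6–B7
Every bag has size at most 2, so the width is 2 − 1 = 1 and tw(G) ≤ 1. Any graph with an edge has treewidth ≥ 1, and G has the edge 4–7. Combining the bounds, tw(G) = 1.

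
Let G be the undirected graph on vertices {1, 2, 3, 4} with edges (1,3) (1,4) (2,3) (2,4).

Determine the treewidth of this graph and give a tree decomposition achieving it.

Treewidth 2.
One such decomposition:
Bags: B1 = {1, 2, 3}  B2 = {1, 2, 4}
Tree: B1–B2

Each bag holds 3 vertices, so the decomposition has width 2, which upper-bounds the treewidth. For the lower bound, G contains the cycle 2–3–1–4–2, so G is not a forest; only forests have treewidth ≤ 1, hence tw(G) ≥ 2. The upper and lower bounds meet at 2, so that is the treewidth.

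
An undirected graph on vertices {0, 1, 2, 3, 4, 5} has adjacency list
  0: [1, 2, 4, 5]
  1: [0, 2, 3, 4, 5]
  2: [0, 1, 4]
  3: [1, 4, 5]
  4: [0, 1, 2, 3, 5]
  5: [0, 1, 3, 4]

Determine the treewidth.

A width-3 tree decomposition is:
Bags: B1 = {1, 3, 4, 5}  B2 = {0, 1, 4, 5}  B3 = {0, 1, 2, 4}
Tree: B1–B2, B2–B3
Each bag holds 4 vertices, so the decomposition has width 3, which upper-bounds the treewidth. For the lower bound, the 4 vertices {0, 1, 2, 4} are pairwise adjacent, and any tree decomposition puts a clique entirely inside one bag — forcing width ≥ 3. Therefore the treewidth is 3.

3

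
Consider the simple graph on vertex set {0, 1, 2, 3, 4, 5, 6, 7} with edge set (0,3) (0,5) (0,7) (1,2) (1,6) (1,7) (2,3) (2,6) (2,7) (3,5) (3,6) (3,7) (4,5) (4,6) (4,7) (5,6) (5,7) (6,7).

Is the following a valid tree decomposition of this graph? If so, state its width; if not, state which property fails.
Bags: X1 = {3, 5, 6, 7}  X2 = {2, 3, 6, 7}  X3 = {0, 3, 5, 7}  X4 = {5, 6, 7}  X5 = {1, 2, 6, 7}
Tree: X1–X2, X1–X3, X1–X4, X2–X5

A tree decomposition must satisfy three properties: every vertex lies in some bag; for every edge, both endpoints lie together in some bag; and for every vertex, the bags containing it form a connected subtree. Here vertex 4 appears in no bag, so the decomposition is invalid.

No — vertex 4 appears in no bag.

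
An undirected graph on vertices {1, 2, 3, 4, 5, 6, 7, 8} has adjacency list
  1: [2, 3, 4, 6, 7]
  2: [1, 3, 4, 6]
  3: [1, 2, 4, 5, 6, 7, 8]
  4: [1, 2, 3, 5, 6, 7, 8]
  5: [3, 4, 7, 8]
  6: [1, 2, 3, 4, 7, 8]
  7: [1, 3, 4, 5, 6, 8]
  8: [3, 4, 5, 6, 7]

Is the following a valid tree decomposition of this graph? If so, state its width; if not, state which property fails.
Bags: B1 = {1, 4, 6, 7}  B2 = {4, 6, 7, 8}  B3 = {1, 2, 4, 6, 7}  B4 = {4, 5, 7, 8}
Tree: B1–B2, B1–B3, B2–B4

No — vertex 3 appears in no bag.

A tree decomposition must satisfy three properties: every vertex lies in some bag; for every edge, both endpoints lie together in some bag; and for every vertex, the bags containing it form a connected subtree. Here vertex 3 appears in no bag, so the decomposition is invalid.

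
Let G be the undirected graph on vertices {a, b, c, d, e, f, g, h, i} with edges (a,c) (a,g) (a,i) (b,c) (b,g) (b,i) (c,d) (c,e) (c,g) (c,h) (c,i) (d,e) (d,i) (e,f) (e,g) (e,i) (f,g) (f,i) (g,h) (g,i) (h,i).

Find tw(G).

3

A width-3 tree decomposition is:
Bags: B1 = {c, e, g, i}  B2 = {c, g, h, i}  B3 = {a, c, g, i}  B4 = {c, d, e, i}  B5 = {e, f, g, i}  B6 = {b, c, g, i}
Tree: B1–B2, B1–B3, B1–B4, B1–B5, B1–B6
The largest bag has 4 vertices, giving width 3; this decomposition certifies tw(G) ≤ 3. Conversely, {c, d, e, i} is a clique of size 4, and the vertices of any clique must share a bag in every tree decomposition; so some bag has ≥ 4 vertices and tw(G) ≥ 3. The upper and lower bounds meet at 3, so that is the treewidth.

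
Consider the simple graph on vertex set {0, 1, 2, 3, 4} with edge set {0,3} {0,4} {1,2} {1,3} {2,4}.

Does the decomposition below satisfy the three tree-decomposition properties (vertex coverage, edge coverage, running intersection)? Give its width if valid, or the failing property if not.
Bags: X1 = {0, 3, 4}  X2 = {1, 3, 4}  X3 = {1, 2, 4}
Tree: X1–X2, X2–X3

Yes; width 2.

Checking the three conditions: (i) the bags cover all of {0, 1, 2, 3, 4}; (ii) for each edge, some bag contains both endpoints; (iii) the bags containing any fixed vertex form a subtree. All hold, so the decomposition is valid with width 3 − 1 = 2.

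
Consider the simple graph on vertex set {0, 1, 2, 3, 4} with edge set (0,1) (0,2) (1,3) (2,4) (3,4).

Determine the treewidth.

2

A width-2 tree decomposition is:
Bags: B1 = {2, 3, 4}  B2 = {0, 2, 3}  B3 = {0, 1, 3}
Tree: B1–B2, B2–B3
Every bag has size at most 3, so the width is 3 − 1 = 2 and tw(G) ≤ 2. For the lower bound, G contains the cycle 3–4–2–0–1–3, so G is not a forest; only forests have treewidth ≤ 1, hence tw(G) ≥ 2. Therefore the treewidth is 2.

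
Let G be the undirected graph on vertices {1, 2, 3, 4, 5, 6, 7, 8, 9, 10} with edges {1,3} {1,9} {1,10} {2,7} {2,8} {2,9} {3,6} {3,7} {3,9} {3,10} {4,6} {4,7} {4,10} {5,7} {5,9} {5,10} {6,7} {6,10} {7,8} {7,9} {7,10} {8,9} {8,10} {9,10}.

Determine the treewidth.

3

A width-3 tree decomposition is:
Bags: B1 = {3, 7, 9, 10}  B2 = {1, 3, 9, 10}  B3 = {7, 8, 9, 10}  B4 = {5, 7, 9, 10}  B5 = {3, 6, 7, 10}  B6 = {2, 7, 8, 9}  B7 = {4, 6, 7, 10}
Tree: B1–B2, B1–B3, B3–B4, B1–B5, B3–B6, B5–B7
Each bag holds 4 vertices, so the decomposition has width 3, which upper-bounds the treewidth. Conversely, {1, 3, 9, 10} is a clique of size 4, and the vertices of any clique must share a bag in every tree decomposition; so some bag has ≥ 4 vertices and tw(G) ≥ 3. Hence tw(G) = 3 exactly.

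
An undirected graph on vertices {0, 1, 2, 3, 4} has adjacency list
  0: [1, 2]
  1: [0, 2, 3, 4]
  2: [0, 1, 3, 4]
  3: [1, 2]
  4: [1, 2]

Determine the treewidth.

A width-2 tree decomposition is:
Bags: B1 = {0, 1, 2}  B2 = {1, 2, 3}  B3 = {1, 2, 4}
Tree: B1–B2, B1–B3
The largest bag has 3 vertices, giving width 2; this decomposition certifies tw(G) ≤ 2. Conversely, {0, 1, 2} is a clique of size 3, and the vertices of any clique must share a bag in every tree decomposition; so some bag has ≥ 3 vertices and tw(G) ≥ 2. Combining the bounds, tw(G) = 2.

2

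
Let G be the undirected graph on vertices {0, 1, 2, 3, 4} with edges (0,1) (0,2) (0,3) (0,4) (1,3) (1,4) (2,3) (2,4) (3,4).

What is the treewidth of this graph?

A width-3 tree decomposition is:
Bags: B1 = {0, 1, 3, 4}  B2 = {0, 2, 3, 4}
Tree: B1–B2
The largest bag has 4 vertices, giving width 3; this decomposition certifies tw(G) ≤ 3. On the other hand G contains the 4-clique {0, 1, 3, 4}. A clique must lie in a single bag of any decomposition, so no decomposition can have width below 3. Hence tw(G) = 3 exactly.

3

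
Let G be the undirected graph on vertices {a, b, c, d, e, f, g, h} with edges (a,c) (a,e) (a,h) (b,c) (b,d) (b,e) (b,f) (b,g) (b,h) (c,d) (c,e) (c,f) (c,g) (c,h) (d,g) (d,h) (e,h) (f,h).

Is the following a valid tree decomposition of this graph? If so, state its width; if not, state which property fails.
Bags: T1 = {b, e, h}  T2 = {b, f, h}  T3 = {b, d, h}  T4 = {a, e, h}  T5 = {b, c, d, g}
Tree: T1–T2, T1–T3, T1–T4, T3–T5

A tree decomposition must satisfy three properties: every vertex lies in some bag; for every edge, both endpoints lie together in some bag; and for every vertex, the bags containing it form a connected subtree. Here edge (e,c) lies in no bag, so the decomposition is invalid.

No — edge (e,c) lies in no bag.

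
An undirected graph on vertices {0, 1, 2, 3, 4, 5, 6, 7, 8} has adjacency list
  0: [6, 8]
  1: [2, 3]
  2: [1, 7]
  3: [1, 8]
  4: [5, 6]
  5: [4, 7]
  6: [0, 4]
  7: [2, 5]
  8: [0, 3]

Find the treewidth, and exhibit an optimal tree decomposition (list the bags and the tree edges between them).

Every bag has size at most 3, so the width is 3 − 1 = 2 and tw(G) ≤ 2. Since 2–1–3–8–0–6–4–5–7–2 is a cycle in G, G is not acyclic. Forests are exactly the graphs of treewidth ≤ 1, so tw(G) ≥ 2. Hence tw(G) = 2 exactly.

Treewidth 2.
Bags: B1 = {1, 2, 3}  B2 = {2, 3, 8}  B3 = {0, 2, 8}  B4 = {0, 2, 6}  B5 = {2, 4, 6}  B6 = {2, 4, 5}  B7 = {2, 5, 7}
Tree: B1–B2, B2–B3, B3–B4, B4–B5, B5–B6, B6–B7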